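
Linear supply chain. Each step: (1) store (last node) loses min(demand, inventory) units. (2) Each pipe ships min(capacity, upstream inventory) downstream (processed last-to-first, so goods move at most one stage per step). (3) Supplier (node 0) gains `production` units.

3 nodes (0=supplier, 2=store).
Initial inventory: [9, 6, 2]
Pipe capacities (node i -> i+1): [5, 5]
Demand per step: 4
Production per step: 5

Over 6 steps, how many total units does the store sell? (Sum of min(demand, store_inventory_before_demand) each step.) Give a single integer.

Answer: 22

Derivation:
Step 1: sold=2 (running total=2) -> [9 6 5]
Step 2: sold=4 (running total=6) -> [9 6 6]
Step 3: sold=4 (running total=10) -> [9 6 7]
Step 4: sold=4 (running total=14) -> [9 6 8]
Step 5: sold=4 (running total=18) -> [9 6 9]
Step 6: sold=4 (running total=22) -> [9 6 10]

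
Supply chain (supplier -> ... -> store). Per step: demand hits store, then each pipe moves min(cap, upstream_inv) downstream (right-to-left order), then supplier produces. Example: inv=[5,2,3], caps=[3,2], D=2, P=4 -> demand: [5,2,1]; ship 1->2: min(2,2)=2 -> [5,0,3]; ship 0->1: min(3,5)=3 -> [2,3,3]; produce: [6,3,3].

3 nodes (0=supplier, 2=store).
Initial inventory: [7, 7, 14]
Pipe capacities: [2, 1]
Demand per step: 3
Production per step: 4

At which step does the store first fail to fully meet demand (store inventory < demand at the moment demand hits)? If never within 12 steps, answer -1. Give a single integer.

Step 1: demand=3,sold=3 ship[1->2]=1 ship[0->1]=2 prod=4 -> [9 8 12]
Step 2: demand=3,sold=3 ship[1->2]=1 ship[0->1]=2 prod=4 -> [11 9 10]
Step 3: demand=3,sold=3 ship[1->2]=1 ship[0->1]=2 prod=4 -> [13 10 8]
Step 4: demand=3,sold=3 ship[1->2]=1 ship[0->1]=2 prod=4 -> [15 11 6]
Step 5: demand=3,sold=3 ship[1->2]=1 ship[0->1]=2 prod=4 -> [17 12 4]
Step 6: demand=3,sold=3 ship[1->2]=1 ship[0->1]=2 prod=4 -> [19 13 2]
Step 7: demand=3,sold=2 ship[1->2]=1 ship[0->1]=2 prod=4 -> [21 14 1]
Step 8: demand=3,sold=1 ship[1->2]=1 ship[0->1]=2 prod=4 -> [23 15 1]
Step 9: demand=3,sold=1 ship[1->2]=1 ship[0->1]=2 prod=4 -> [25 16 1]
Step 10: demand=3,sold=1 ship[1->2]=1 ship[0->1]=2 prod=4 -> [27 17 1]
Step 11: demand=3,sold=1 ship[1->2]=1 ship[0->1]=2 prod=4 -> [29 18 1]
Step 12: demand=3,sold=1 ship[1->2]=1 ship[0->1]=2 prod=4 -> [31 19 1]
First stockout at step 7

7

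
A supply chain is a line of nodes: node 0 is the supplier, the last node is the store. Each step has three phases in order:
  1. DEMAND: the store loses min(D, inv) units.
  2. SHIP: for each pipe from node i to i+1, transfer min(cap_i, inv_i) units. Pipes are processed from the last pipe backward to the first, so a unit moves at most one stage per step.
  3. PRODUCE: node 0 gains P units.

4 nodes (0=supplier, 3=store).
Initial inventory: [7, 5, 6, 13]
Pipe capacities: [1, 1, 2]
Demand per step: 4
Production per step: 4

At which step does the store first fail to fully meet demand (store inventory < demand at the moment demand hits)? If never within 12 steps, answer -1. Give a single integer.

Step 1: demand=4,sold=4 ship[2->3]=2 ship[1->2]=1 ship[0->1]=1 prod=4 -> [10 5 5 11]
Step 2: demand=4,sold=4 ship[2->3]=2 ship[1->2]=1 ship[0->1]=1 prod=4 -> [13 5 4 9]
Step 3: demand=4,sold=4 ship[2->3]=2 ship[1->2]=1 ship[0->1]=1 prod=4 -> [16 5 3 7]
Step 4: demand=4,sold=4 ship[2->3]=2 ship[1->2]=1 ship[0->1]=1 prod=4 -> [19 5 2 5]
Step 5: demand=4,sold=4 ship[2->3]=2 ship[1->2]=1 ship[0->1]=1 prod=4 -> [22 5 1 3]
Step 6: demand=4,sold=3 ship[2->3]=1 ship[1->2]=1 ship[0->1]=1 prod=4 -> [25 5 1 1]
Step 7: demand=4,sold=1 ship[2->3]=1 ship[1->2]=1 ship[0->1]=1 prod=4 -> [28 5 1 1]
Step 8: demand=4,sold=1 ship[2->3]=1 ship[1->2]=1 ship[0->1]=1 prod=4 -> [31 5 1 1]
Step 9: demand=4,sold=1 ship[2->3]=1 ship[1->2]=1 ship[0->1]=1 prod=4 -> [34 5 1 1]
Step 10: demand=4,sold=1 ship[2->3]=1 ship[1->2]=1 ship[0->1]=1 prod=4 -> [37 5 1 1]
Step 11: demand=4,sold=1 ship[2->3]=1 ship[1->2]=1 ship[0->1]=1 prod=4 -> [40 5 1 1]
Step 12: demand=4,sold=1 ship[2->3]=1 ship[1->2]=1 ship[0->1]=1 prod=4 -> [43 5 1 1]
First stockout at step 6

6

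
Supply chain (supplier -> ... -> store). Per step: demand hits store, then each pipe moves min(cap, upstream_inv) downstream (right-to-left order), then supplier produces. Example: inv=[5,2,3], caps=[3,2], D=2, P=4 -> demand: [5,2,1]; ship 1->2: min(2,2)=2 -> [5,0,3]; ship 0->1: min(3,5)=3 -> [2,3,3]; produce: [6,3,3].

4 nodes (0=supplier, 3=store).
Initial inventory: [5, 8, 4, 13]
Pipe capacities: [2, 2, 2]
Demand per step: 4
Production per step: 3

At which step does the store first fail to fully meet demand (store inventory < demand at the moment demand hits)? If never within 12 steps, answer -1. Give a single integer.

Step 1: demand=4,sold=4 ship[2->3]=2 ship[1->2]=2 ship[0->1]=2 prod=3 -> [6 8 4 11]
Step 2: demand=4,sold=4 ship[2->3]=2 ship[1->2]=2 ship[0->1]=2 prod=3 -> [7 8 4 9]
Step 3: demand=4,sold=4 ship[2->3]=2 ship[1->2]=2 ship[0->1]=2 prod=3 -> [8 8 4 7]
Step 4: demand=4,sold=4 ship[2->3]=2 ship[1->2]=2 ship[0->1]=2 prod=3 -> [9 8 4 5]
Step 5: demand=4,sold=4 ship[2->3]=2 ship[1->2]=2 ship[0->1]=2 prod=3 -> [10 8 4 3]
Step 6: demand=4,sold=3 ship[2->3]=2 ship[1->2]=2 ship[0->1]=2 prod=3 -> [11 8 4 2]
Step 7: demand=4,sold=2 ship[2->3]=2 ship[1->2]=2 ship[0->1]=2 prod=3 -> [12 8 4 2]
Step 8: demand=4,sold=2 ship[2->3]=2 ship[1->2]=2 ship[0->1]=2 prod=3 -> [13 8 4 2]
Step 9: demand=4,sold=2 ship[2->3]=2 ship[1->2]=2 ship[0->1]=2 prod=3 -> [14 8 4 2]
Step 10: demand=4,sold=2 ship[2->3]=2 ship[1->2]=2 ship[0->1]=2 prod=3 -> [15 8 4 2]
Step 11: demand=4,sold=2 ship[2->3]=2 ship[1->2]=2 ship[0->1]=2 prod=3 -> [16 8 4 2]
Step 12: demand=4,sold=2 ship[2->3]=2 ship[1->2]=2 ship[0->1]=2 prod=3 -> [17 8 4 2]
First stockout at step 6

6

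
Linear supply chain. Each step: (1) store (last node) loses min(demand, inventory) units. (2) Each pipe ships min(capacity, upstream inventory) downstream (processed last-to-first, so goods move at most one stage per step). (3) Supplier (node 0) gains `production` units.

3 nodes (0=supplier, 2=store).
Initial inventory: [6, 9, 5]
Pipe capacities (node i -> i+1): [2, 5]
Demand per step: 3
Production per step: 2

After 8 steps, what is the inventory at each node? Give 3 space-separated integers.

Step 1: demand=3,sold=3 ship[1->2]=5 ship[0->1]=2 prod=2 -> inv=[6 6 7]
Step 2: demand=3,sold=3 ship[1->2]=5 ship[0->1]=2 prod=2 -> inv=[6 3 9]
Step 3: demand=3,sold=3 ship[1->2]=3 ship[0->1]=2 prod=2 -> inv=[6 2 9]
Step 4: demand=3,sold=3 ship[1->2]=2 ship[0->1]=2 prod=2 -> inv=[6 2 8]
Step 5: demand=3,sold=3 ship[1->2]=2 ship[0->1]=2 prod=2 -> inv=[6 2 7]
Step 6: demand=3,sold=3 ship[1->2]=2 ship[0->1]=2 prod=2 -> inv=[6 2 6]
Step 7: demand=3,sold=3 ship[1->2]=2 ship[0->1]=2 prod=2 -> inv=[6 2 5]
Step 8: demand=3,sold=3 ship[1->2]=2 ship[0->1]=2 prod=2 -> inv=[6 2 4]

6 2 4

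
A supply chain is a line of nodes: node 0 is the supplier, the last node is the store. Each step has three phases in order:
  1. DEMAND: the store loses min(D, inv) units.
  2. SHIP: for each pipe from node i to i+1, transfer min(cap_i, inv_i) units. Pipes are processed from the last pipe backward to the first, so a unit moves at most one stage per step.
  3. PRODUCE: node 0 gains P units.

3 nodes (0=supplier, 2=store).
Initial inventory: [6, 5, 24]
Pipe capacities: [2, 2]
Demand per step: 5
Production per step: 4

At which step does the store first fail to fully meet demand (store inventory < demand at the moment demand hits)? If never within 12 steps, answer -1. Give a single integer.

Step 1: demand=5,sold=5 ship[1->2]=2 ship[0->1]=2 prod=4 -> [8 5 21]
Step 2: demand=5,sold=5 ship[1->2]=2 ship[0->1]=2 prod=4 -> [10 5 18]
Step 3: demand=5,sold=5 ship[1->2]=2 ship[0->1]=2 prod=4 -> [12 5 15]
Step 4: demand=5,sold=5 ship[1->2]=2 ship[0->1]=2 prod=4 -> [14 5 12]
Step 5: demand=5,sold=5 ship[1->2]=2 ship[0->1]=2 prod=4 -> [16 5 9]
Step 6: demand=5,sold=5 ship[1->2]=2 ship[0->1]=2 prod=4 -> [18 5 6]
Step 7: demand=5,sold=5 ship[1->2]=2 ship[0->1]=2 prod=4 -> [20 5 3]
Step 8: demand=5,sold=3 ship[1->2]=2 ship[0->1]=2 prod=4 -> [22 5 2]
Step 9: demand=5,sold=2 ship[1->2]=2 ship[0->1]=2 prod=4 -> [24 5 2]
Step 10: demand=5,sold=2 ship[1->2]=2 ship[0->1]=2 prod=4 -> [26 5 2]
Step 11: demand=5,sold=2 ship[1->2]=2 ship[0->1]=2 prod=4 -> [28 5 2]
Step 12: demand=5,sold=2 ship[1->2]=2 ship[0->1]=2 prod=4 -> [30 5 2]
First stockout at step 8

8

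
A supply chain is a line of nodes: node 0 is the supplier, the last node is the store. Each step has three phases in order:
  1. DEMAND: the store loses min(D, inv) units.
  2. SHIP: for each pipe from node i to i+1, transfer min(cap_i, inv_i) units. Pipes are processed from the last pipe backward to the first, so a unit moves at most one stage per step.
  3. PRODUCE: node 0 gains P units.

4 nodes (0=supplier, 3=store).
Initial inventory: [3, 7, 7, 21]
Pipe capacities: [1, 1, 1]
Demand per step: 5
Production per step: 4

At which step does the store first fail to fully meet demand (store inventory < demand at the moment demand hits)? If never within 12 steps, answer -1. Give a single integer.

Step 1: demand=5,sold=5 ship[2->3]=1 ship[1->2]=1 ship[0->1]=1 prod=4 -> [6 7 7 17]
Step 2: demand=5,sold=5 ship[2->3]=1 ship[1->2]=1 ship[0->1]=1 prod=4 -> [9 7 7 13]
Step 3: demand=5,sold=5 ship[2->3]=1 ship[1->2]=1 ship[0->1]=1 prod=4 -> [12 7 7 9]
Step 4: demand=5,sold=5 ship[2->3]=1 ship[1->2]=1 ship[0->1]=1 prod=4 -> [15 7 7 5]
Step 5: demand=5,sold=5 ship[2->3]=1 ship[1->2]=1 ship[0->1]=1 prod=4 -> [18 7 7 1]
Step 6: demand=5,sold=1 ship[2->3]=1 ship[1->2]=1 ship[0->1]=1 prod=4 -> [21 7 7 1]
Step 7: demand=5,sold=1 ship[2->3]=1 ship[1->2]=1 ship[0->1]=1 prod=4 -> [24 7 7 1]
Step 8: demand=5,sold=1 ship[2->3]=1 ship[1->2]=1 ship[0->1]=1 prod=4 -> [27 7 7 1]
Step 9: demand=5,sold=1 ship[2->3]=1 ship[1->2]=1 ship[0->1]=1 prod=4 -> [30 7 7 1]
Step 10: demand=5,sold=1 ship[2->3]=1 ship[1->2]=1 ship[0->1]=1 prod=4 -> [33 7 7 1]
Step 11: demand=5,sold=1 ship[2->3]=1 ship[1->2]=1 ship[0->1]=1 prod=4 -> [36 7 7 1]
Step 12: demand=5,sold=1 ship[2->3]=1 ship[1->2]=1 ship[0->1]=1 prod=4 -> [39 7 7 1]
First stockout at step 6

6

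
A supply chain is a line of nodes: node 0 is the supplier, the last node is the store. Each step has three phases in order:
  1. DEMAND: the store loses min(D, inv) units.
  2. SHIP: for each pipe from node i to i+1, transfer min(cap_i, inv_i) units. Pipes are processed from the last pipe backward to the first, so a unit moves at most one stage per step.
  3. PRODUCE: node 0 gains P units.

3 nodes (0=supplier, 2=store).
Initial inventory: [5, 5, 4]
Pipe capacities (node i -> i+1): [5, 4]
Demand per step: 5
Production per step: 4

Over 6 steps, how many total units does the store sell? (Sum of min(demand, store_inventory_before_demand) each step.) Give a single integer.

Answer: 24

Derivation:
Step 1: sold=4 (running total=4) -> [4 6 4]
Step 2: sold=4 (running total=8) -> [4 6 4]
Step 3: sold=4 (running total=12) -> [4 6 4]
Step 4: sold=4 (running total=16) -> [4 6 4]
Step 5: sold=4 (running total=20) -> [4 6 4]
Step 6: sold=4 (running total=24) -> [4 6 4]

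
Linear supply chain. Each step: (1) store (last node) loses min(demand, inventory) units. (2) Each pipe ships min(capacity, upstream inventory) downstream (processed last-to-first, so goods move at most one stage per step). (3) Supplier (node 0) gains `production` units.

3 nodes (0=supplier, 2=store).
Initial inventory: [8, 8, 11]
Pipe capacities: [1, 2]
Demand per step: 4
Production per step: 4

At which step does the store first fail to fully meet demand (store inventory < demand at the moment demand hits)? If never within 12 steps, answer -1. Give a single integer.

Step 1: demand=4,sold=4 ship[1->2]=2 ship[0->1]=1 prod=4 -> [11 7 9]
Step 2: demand=4,sold=4 ship[1->2]=2 ship[0->1]=1 prod=4 -> [14 6 7]
Step 3: demand=4,sold=4 ship[1->2]=2 ship[0->1]=1 prod=4 -> [17 5 5]
Step 4: demand=4,sold=4 ship[1->2]=2 ship[0->1]=1 prod=4 -> [20 4 3]
Step 5: demand=4,sold=3 ship[1->2]=2 ship[0->1]=1 prod=4 -> [23 3 2]
Step 6: demand=4,sold=2 ship[1->2]=2 ship[0->1]=1 prod=4 -> [26 2 2]
Step 7: demand=4,sold=2 ship[1->2]=2 ship[0->1]=1 prod=4 -> [29 1 2]
Step 8: demand=4,sold=2 ship[1->2]=1 ship[0->1]=1 prod=4 -> [32 1 1]
Step 9: demand=4,sold=1 ship[1->2]=1 ship[0->1]=1 prod=4 -> [35 1 1]
Step 10: demand=4,sold=1 ship[1->2]=1 ship[0->1]=1 prod=4 -> [38 1 1]
Step 11: demand=4,sold=1 ship[1->2]=1 ship[0->1]=1 prod=4 -> [41 1 1]
Step 12: demand=4,sold=1 ship[1->2]=1 ship[0->1]=1 prod=4 -> [44 1 1]
First stockout at step 5

5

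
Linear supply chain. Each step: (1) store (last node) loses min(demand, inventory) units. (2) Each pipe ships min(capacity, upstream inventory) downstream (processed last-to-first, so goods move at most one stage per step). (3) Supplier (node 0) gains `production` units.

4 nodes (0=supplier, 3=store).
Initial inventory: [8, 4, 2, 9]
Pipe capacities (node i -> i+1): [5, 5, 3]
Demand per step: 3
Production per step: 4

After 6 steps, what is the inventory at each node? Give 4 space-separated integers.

Step 1: demand=3,sold=3 ship[2->3]=2 ship[1->2]=4 ship[0->1]=5 prod=4 -> inv=[7 5 4 8]
Step 2: demand=3,sold=3 ship[2->3]=3 ship[1->2]=5 ship[0->1]=5 prod=4 -> inv=[6 5 6 8]
Step 3: demand=3,sold=3 ship[2->3]=3 ship[1->2]=5 ship[0->1]=5 prod=4 -> inv=[5 5 8 8]
Step 4: demand=3,sold=3 ship[2->3]=3 ship[1->2]=5 ship[0->1]=5 prod=4 -> inv=[4 5 10 8]
Step 5: demand=3,sold=3 ship[2->3]=3 ship[1->2]=5 ship[0->1]=4 prod=4 -> inv=[4 4 12 8]
Step 6: demand=3,sold=3 ship[2->3]=3 ship[1->2]=4 ship[0->1]=4 prod=4 -> inv=[4 4 13 8]

4 4 13 8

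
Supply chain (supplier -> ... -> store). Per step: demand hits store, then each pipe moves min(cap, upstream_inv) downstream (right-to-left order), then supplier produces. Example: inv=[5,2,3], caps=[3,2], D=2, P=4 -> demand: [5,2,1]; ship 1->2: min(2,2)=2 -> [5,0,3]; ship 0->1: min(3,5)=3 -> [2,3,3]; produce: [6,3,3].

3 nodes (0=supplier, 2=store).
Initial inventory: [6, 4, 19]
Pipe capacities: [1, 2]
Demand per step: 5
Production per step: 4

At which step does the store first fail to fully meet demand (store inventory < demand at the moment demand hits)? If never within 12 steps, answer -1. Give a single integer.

Step 1: demand=5,sold=5 ship[1->2]=2 ship[0->1]=1 prod=4 -> [9 3 16]
Step 2: demand=5,sold=5 ship[1->2]=2 ship[0->1]=1 prod=4 -> [12 2 13]
Step 3: demand=5,sold=5 ship[1->2]=2 ship[0->1]=1 prod=4 -> [15 1 10]
Step 4: demand=5,sold=5 ship[1->2]=1 ship[0->1]=1 prod=4 -> [18 1 6]
Step 5: demand=5,sold=5 ship[1->2]=1 ship[0->1]=1 prod=4 -> [21 1 2]
Step 6: demand=5,sold=2 ship[1->2]=1 ship[0->1]=1 prod=4 -> [24 1 1]
Step 7: demand=5,sold=1 ship[1->2]=1 ship[0->1]=1 prod=4 -> [27 1 1]
Step 8: demand=5,sold=1 ship[1->2]=1 ship[0->1]=1 prod=4 -> [30 1 1]
Step 9: demand=5,sold=1 ship[1->2]=1 ship[0->1]=1 prod=4 -> [33 1 1]
Step 10: demand=5,sold=1 ship[1->2]=1 ship[0->1]=1 prod=4 -> [36 1 1]
Step 11: demand=5,sold=1 ship[1->2]=1 ship[0->1]=1 prod=4 -> [39 1 1]
Step 12: demand=5,sold=1 ship[1->2]=1 ship[0->1]=1 prod=4 -> [42 1 1]
First stockout at step 6

6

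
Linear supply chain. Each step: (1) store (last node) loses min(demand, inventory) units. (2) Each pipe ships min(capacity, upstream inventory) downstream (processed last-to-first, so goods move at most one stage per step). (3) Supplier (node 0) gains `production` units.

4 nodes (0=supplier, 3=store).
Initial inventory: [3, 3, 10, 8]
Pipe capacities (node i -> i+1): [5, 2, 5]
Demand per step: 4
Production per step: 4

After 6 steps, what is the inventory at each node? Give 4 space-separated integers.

Step 1: demand=4,sold=4 ship[2->3]=5 ship[1->2]=2 ship[0->1]=3 prod=4 -> inv=[4 4 7 9]
Step 2: demand=4,sold=4 ship[2->3]=5 ship[1->2]=2 ship[0->1]=4 prod=4 -> inv=[4 6 4 10]
Step 3: demand=4,sold=4 ship[2->3]=4 ship[1->2]=2 ship[0->1]=4 prod=4 -> inv=[4 8 2 10]
Step 4: demand=4,sold=4 ship[2->3]=2 ship[1->2]=2 ship[0->1]=4 prod=4 -> inv=[4 10 2 8]
Step 5: demand=4,sold=4 ship[2->3]=2 ship[1->2]=2 ship[0->1]=4 prod=4 -> inv=[4 12 2 6]
Step 6: demand=4,sold=4 ship[2->3]=2 ship[1->2]=2 ship[0->1]=4 prod=4 -> inv=[4 14 2 4]

4 14 2 4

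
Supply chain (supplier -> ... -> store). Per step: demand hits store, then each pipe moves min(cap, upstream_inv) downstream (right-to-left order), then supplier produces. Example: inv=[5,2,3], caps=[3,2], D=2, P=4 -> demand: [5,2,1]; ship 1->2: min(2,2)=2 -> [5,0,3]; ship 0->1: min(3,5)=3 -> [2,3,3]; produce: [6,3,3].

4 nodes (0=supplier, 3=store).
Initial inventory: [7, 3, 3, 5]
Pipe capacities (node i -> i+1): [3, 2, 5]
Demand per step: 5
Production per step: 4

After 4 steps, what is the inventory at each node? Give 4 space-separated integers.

Step 1: demand=5,sold=5 ship[2->3]=3 ship[1->2]=2 ship[0->1]=3 prod=4 -> inv=[8 4 2 3]
Step 2: demand=5,sold=3 ship[2->3]=2 ship[1->2]=2 ship[0->1]=3 prod=4 -> inv=[9 5 2 2]
Step 3: demand=5,sold=2 ship[2->3]=2 ship[1->2]=2 ship[0->1]=3 prod=4 -> inv=[10 6 2 2]
Step 4: demand=5,sold=2 ship[2->3]=2 ship[1->2]=2 ship[0->1]=3 prod=4 -> inv=[11 7 2 2]

11 7 2 2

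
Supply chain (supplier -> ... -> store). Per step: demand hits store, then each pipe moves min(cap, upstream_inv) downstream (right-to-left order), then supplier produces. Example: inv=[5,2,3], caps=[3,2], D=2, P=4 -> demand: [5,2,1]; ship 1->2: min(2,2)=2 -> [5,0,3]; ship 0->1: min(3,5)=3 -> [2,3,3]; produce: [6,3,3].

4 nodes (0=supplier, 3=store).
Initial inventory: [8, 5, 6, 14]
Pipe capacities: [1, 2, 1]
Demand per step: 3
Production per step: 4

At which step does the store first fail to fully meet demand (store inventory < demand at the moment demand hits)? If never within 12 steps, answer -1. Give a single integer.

Step 1: demand=3,sold=3 ship[2->3]=1 ship[1->2]=2 ship[0->1]=1 prod=4 -> [11 4 7 12]
Step 2: demand=3,sold=3 ship[2->3]=1 ship[1->2]=2 ship[0->1]=1 prod=4 -> [14 3 8 10]
Step 3: demand=3,sold=3 ship[2->3]=1 ship[1->2]=2 ship[0->1]=1 prod=4 -> [17 2 9 8]
Step 4: demand=3,sold=3 ship[2->3]=1 ship[1->2]=2 ship[0->1]=1 prod=4 -> [20 1 10 6]
Step 5: demand=3,sold=3 ship[2->3]=1 ship[1->2]=1 ship[0->1]=1 prod=4 -> [23 1 10 4]
Step 6: demand=3,sold=3 ship[2->3]=1 ship[1->2]=1 ship[0->1]=1 prod=4 -> [26 1 10 2]
Step 7: demand=3,sold=2 ship[2->3]=1 ship[1->2]=1 ship[0->1]=1 prod=4 -> [29 1 10 1]
Step 8: demand=3,sold=1 ship[2->3]=1 ship[1->2]=1 ship[0->1]=1 prod=4 -> [32 1 10 1]
Step 9: demand=3,sold=1 ship[2->3]=1 ship[1->2]=1 ship[0->1]=1 prod=4 -> [35 1 10 1]
Step 10: demand=3,sold=1 ship[2->3]=1 ship[1->2]=1 ship[0->1]=1 prod=4 -> [38 1 10 1]
Step 11: demand=3,sold=1 ship[2->3]=1 ship[1->2]=1 ship[0->1]=1 prod=4 -> [41 1 10 1]
Step 12: demand=3,sold=1 ship[2->3]=1 ship[1->2]=1 ship[0->1]=1 prod=4 -> [44 1 10 1]
First stockout at step 7

7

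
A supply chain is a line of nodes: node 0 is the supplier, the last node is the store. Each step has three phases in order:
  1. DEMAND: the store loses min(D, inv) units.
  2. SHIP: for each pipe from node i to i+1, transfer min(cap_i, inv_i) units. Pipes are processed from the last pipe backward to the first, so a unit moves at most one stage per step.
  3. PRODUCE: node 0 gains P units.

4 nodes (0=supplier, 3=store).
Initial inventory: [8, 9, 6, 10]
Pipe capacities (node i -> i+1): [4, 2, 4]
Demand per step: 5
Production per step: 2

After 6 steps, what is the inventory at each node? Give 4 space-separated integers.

Step 1: demand=5,sold=5 ship[2->3]=4 ship[1->2]=2 ship[0->1]=4 prod=2 -> inv=[6 11 4 9]
Step 2: demand=5,sold=5 ship[2->3]=4 ship[1->2]=2 ship[0->1]=4 prod=2 -> inv=[4 13 2 8]
Step 3: demand=5,sold=5 ship[2->3]=2 ship[1->2]=2 ship[0->1]=4 prod=2 -> inv=[2 15 2 5]
Step 4: demand=5,sold=5 ship[2->3]=2 ship[1->2]=2 ship[0->1]=2 prod=2 -> inv=[2 15 2 2]
Step 5: demand=5,sold=2 ship[2->3]=2 ship[1->2]=2 ship[0->1]=2 prod=2 -> inv=[2 15 2 2]
Step 6: demand=5,sold=2 ship[2->3]=2 ship[1->2]=2 ship[0->1]=2 prod=2 -> inv=[2 15 2 2]

2 15 2 2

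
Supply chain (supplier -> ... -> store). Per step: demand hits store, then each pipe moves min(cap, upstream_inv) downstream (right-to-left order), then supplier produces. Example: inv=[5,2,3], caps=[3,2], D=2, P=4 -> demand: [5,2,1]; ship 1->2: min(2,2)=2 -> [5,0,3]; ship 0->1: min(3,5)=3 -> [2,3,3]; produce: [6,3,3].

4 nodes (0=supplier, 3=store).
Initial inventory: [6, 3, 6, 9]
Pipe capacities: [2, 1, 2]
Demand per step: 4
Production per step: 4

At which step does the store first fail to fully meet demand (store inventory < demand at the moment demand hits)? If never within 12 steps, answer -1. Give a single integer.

Step 1: demand=4,sold=4 ship[2->3]=2 ship[1->2]=1 ship[0->1]=2 prod=4 -> [8 4 5 7]
Step 2: demand=4,sold=4 ship[2->3]=2 ship[1->2]=1 ship[0->1]=2 prod=4 -> [10 5 4 5]
Step 3: demand=4,sold=4 ship[2->3]=2 ship[1->2]=1 ship[0->1]=2 prod=4 -> [12 6 3 3]
Step 4: demand=4,sold=3 ship[2->3]=2 ship[1->2]=1 ship[0->1]=2 prod=4 -> [14 7 2 2]
Step 5: demand=4,sold=2 ship[2->3]=2 ship[1->2]=1 ship[0->1]=2 prod=4 -> [16 8 1 2]
Step 6: demand=4,sold=2 ship[2->3]=1 ship[1->2]=1 ship[0->1]=2 prod=4 -> [18 9 1 1]
Step 7: demand=4,sold=1 ship[2->3]=1 ship[1->2]=1 ship[0->1]=2 prod=4 -> [20 10 1 1]
Step 8: demand=4,sold=1 ship[2->3]=1 ship[1->2]=1 ship[0->1]=2 prod=4 -> [22 11 1 1]
Step 9: demand=4,sold=1 ship[2->3]=1 ship[1->2]=1 ship[0->1]=2 prod=4 -> [24 12 1 1]
Step 10: demand=4,sold=1 ship[2->3]=1 ship[1->2]=1 ship[0->1]=2 prod=4 -> [26 13 1 1]
Step 11: demand=4,sold=1 ship[2->3]=1 ship[1->2]=1 ship[0->1]=2 prod=4 -> [28 14 1 1]
Step 12: demand=4,sold=1 ship[2->3]=1 ship[1->2]=1 ship[0->1]=2 prod=4 -> [30 15 1 1]
First stockout at step 4

4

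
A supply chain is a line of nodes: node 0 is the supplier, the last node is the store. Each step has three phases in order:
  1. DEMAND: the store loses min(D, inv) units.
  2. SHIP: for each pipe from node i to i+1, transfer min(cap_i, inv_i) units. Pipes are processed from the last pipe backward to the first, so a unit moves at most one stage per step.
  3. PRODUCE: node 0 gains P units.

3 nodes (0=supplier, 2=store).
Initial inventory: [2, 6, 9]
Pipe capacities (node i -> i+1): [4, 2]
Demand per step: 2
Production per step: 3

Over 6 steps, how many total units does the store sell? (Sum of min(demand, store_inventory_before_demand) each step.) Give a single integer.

Step 1: sold=2 (running total=2) -> [3 6 9]
Step 2: sold=2 (running total=4) -> [3 7 9]
Step 3: sold=2 (running total=6) -> [3 8 9]
Step 4: sold=2 (running total=8) -> [3 9 9]
Step 5: sold=2 (running total=10) -> [3 10 9]
Step 6: sold=2 (running total=12) -> [3 11 9]

Answer: 12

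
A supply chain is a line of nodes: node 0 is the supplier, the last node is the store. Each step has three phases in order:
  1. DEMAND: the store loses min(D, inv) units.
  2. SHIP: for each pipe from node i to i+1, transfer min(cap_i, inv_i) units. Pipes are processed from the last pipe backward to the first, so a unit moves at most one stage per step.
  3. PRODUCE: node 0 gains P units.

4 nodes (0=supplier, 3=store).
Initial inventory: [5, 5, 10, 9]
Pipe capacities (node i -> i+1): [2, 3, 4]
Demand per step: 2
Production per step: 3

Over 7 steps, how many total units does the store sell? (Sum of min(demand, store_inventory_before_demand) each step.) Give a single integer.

Answer: 14

Derivation:
Step 1: sold=2 (running total=2) -> [6 4 9 11]
Step 2: sold=2 (running total=4) -> [7 3 8 13]
Step 3: sold=2 (running total=6) -> [8 2 7 15]
Step 4: sold=2 (running total=8) -> [9 2 5 17]
Step 5: sold=2 (running total=10) -> [10 2 3 19]
Step 6: sold=2 (running total=12) -> [11 2 2 20]
Step 7: sold=2 (running total=14) -> [12 2 2 20]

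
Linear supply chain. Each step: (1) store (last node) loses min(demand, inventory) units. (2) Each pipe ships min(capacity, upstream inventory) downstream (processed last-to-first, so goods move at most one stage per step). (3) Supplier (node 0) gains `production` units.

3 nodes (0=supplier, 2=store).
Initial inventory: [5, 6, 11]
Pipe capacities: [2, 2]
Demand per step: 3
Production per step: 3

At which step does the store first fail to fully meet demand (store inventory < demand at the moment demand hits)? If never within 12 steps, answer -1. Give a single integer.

Step 1: demand=3,sold=3 ship[1->2]=2 ship[0->1]=2 prod=3 -> [6 6 10]
Step 2: demand=3,sold=3 ship[1->2]=2 ship[0->1]=2 prod=3 -> [7 6 9]
Step 3: demand=3,sold=3 ship[1->2]=2 ship[0->1]=2 prod=3 -> [8 6 8]
Step 4: demand=3,sold=3 ship[1->2]=2 ship[0->1]=2 prod=3 -> [9 6 7]
Step 5: demand=3,sold=3 ship[1->2]=2 ship[0->1]=2 prod=3 -> [10 6 6]
Step 6: demand=3,sold=3 ship[1->2]=2 ship[0->1]=2 prod=3 -> [11 6 5]
Step 7: demand=3,sold=3 ship[1->2]=2 ship[0->1]=2 prod=3 -> [12 6 4]
Step 8: demand=3,sold=3 ship[1->2]=2 ship[0->1]=2 prod=3 -> [13 6 3]
Step 9: demand=3,sold=3 ship[1->2]=2 ship[0->1]=2 prod=3 -> [14 6 2]
Step 10: demand=3,sold=2 ship[1->2]=2 ship[0->1]=2 prod=3 -> [15 6 2]
Step 11: demand=3,sold=2 ship[1->2]=2 ship[0->1]=2 prod=3 -> [16 6 2]
Step 12: demand=3,sold=2 ship[1->2]=2 ship[0->1]=2 prod=3 -> [17 6 2]
First stockout at step 10

10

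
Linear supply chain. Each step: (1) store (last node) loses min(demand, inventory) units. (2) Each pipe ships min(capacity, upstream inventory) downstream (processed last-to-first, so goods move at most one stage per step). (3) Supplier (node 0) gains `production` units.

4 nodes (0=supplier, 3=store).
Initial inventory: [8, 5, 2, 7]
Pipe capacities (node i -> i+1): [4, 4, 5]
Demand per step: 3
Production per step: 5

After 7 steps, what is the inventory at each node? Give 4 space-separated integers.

Step 1: demand=3,sold=3 ship[2->3]=2 ship[1->2]=4 ship[0->1]=4 prod=5 -> inv=[9 5 4 6]
Step 2: demand=3,sold=3 ship[2->3]=4 ship[1->2]=4 ship[0->1]=4 prod=5 -> inv=[10 5 4 7]
Step 3: demand=3,sold=3 ship[2->3]=4 ship[1->2]=4 ship[0->1]=4 prod=5 -> inv=[11 5 4 8]
Step 4: demand=3,sold=3 ship[2->3]=4 ship[1->2]=4 ship[0->1]=4 prod=5 -> inv=[12 5 4 9]
Step 5: demand=3,sold=3 ship[2->3]=4 ship[1->2]=4 ship[0->1]=4 prod=5 -> inv=[13 5 4 10]
Step 6: demand=3,sold=3 ship[2->3]=4 ship[1->2]=4 ship[0->1]=4 prod=5 -> inv=[14 5 4 11]
Step 7: demand=3,sold=3 ship[2->3]=4 ship[1->2]=4 ship[0->1]=4 prod=5 -> inv=[15 5 4 12]

15 5 4 12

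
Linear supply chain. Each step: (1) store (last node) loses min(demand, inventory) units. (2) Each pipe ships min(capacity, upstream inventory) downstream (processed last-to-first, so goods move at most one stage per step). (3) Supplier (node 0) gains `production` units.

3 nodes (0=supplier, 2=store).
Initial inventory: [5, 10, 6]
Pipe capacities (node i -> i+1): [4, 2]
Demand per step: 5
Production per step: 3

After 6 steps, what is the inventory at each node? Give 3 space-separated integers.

Step 1: demand=5,sold=5 ship[1->2]=2 ship[0->1]=4 prod=3 -> inv=[4 12 3]
Step 2: demand=5,sold=3 ship[1->2]=2 ship[0->1]=4 prod=3 -> inv=[3 14 2]
Step 3: demand=5,sold=2 ship[1->2]=2 ship[0->1]=3 prod=3 -> inv=[3 15 2]
Step 4: demand=5,sold=2 ship[1->2]=2 ship[0->1]=3 prod=3 -> inv=[3 16 2]
Step 5: demand=5,sold=2 ship[1->2]=2 ship[0->1]=3 prod=3 -> inv=[3 17 2]
Step 6: demand=5,sold=2 ship[1->2]=2 ship[0->1]=3 prod=3 -> inv=[3 18 2]

3 18 2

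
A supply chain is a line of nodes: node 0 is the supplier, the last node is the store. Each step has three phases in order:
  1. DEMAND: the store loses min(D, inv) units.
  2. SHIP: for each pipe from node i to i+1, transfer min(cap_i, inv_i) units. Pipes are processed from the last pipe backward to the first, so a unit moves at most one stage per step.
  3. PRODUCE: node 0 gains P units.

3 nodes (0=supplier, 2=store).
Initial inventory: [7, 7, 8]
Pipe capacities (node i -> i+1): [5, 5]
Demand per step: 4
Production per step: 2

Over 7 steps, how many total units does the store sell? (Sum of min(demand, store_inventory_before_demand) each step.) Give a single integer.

Step 1: sold=4 (running total=4) -> [4 7 9]
Step 2: sold=4 (running total=8) -> [2 6 10]
Step 3: sold=4 (running total=12) -> [2 3 11]
Step 4: sold=4 (running total=16) -> [2 2 10]
Step 5: sold=4 (running total=20) -> [2 2 8]
Step 6: sold=4 (running total=24) -> [2 2 6]
Step 7: sold=4 (running total=28) -> [2 2 4]

Answer: 28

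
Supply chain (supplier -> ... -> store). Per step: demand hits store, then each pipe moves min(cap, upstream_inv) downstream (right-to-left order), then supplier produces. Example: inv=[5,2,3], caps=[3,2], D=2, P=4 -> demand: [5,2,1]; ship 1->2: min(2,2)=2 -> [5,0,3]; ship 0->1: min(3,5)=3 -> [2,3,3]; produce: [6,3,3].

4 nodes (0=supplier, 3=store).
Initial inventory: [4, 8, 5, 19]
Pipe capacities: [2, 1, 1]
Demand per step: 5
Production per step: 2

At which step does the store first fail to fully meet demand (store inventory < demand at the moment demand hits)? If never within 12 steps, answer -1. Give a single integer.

Step 1: demand=5,sold=5 ship[2->3]=1 ship[1->2]=1 ship[0->1]=2 prod=2 -> [4 9 5 15]
Step 2: demand=5,sold=5 ship[2->3]=1 ship[1->2]=1 ship[0->1]=2 prod=2 -> [4 10 5 11]
Step 3: demand=5,sold=5 ship[2->3]=1 ship[1->2]=1 ship[0->1]=2 prod=2 -> [4 11 5 7]
Step 4: demand=5,sold=5 ship[2->3]=1 ship[1->2]=1 ship[0->1]=2 prod=2 -> [4 12 5 3]
Step 5: demand=5,sold=3 ship[2->3]=1 ship[1->2]=1 ship[0->1]=2 prod=2 -> [4 13 5 1]
Step 6: demand=5,sold=1 ship[2->3]=1 ship[1->2]=1 ship[0->1]=2 prod=2 -> [4 14 5 1]
Step 7: demand=5,sold=1 ship[2->3]=1 ship[1->2]=1 ship[0->1]=2 prod=2 -> [4 15 5 1]
Step 8: demand=5,sold=1 ship[2->3]=1 ship[1->2]=1 ship[0->1]=2 prod=2 -> [4 16 5 1]
Step 9: demand=5,sold=1 ship[2->3]=1 ship[1->2]=1 ship[0->1]=2 prod=2 -> [4 17 5 1]
Step 10: demand=5,sold=1 ship[2->3]=1 ship[1->2]=1 ship[0->1]=2 prod=2 -> [4 18 5 1]
Step 11: demand=5,sold=1 ship[2->3]=1 ship[1->2]=1 ship[0->1]=2 prod=2 -> [4 19 5 1]
Step 12: demand=5,sold=1 ship[2->3]=1 ship[1->2]=1 ship[0->1]=2 prod=2 -> [4 20 5 1]
First stockout at step 5

5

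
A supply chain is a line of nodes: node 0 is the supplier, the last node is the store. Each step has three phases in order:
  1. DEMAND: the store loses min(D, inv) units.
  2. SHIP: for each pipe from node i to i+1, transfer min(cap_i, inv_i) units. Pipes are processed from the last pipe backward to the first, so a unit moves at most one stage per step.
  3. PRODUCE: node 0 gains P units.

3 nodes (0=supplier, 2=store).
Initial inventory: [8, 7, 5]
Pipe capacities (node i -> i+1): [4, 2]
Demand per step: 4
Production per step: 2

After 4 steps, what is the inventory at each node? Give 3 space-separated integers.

Step 1: demand=4,sold=4 ship[1->2]=2 ship[0->1]=4 prod=2 -> inv=[6 9 3]
Step 2: demand=4,sold=3 ship[1->2]=2 ship[0->1]=4 prod=2 -> inv=[4 11 2]
Step 3: demand=4,sold=2 ship[1->2]=2 ship[0->1]=4 prod=2 -> inv=[2 13 2]
Step 4: demand=4,sold=2 ship[1->2]=2 ship[0->1]=2 prod=2 -> inv=[2 13 2]

2 13 2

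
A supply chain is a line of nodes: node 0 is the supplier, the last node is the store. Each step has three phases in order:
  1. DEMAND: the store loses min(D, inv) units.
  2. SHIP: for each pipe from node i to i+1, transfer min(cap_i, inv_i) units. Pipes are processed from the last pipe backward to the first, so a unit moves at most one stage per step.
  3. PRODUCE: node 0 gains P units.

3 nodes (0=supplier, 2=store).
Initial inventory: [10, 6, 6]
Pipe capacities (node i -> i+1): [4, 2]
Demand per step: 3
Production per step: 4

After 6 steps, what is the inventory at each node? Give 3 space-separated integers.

Step 1: demand=3,sold=3 ship[1->2]=2 ship[0->1]=4 prod=4 -> inv=[10 8 5]
Step 2: demand=3,sold=3 ship[1->2]=2 ship[0->1]=4 prod=4 -> inv=[10 10 4]
Step 3: demand=3,sold=3 ship[1->2]=2 ship[0->1]=4 prod=4 -> inv=[10 12 3]
Step 4: demand=3,sold=3 ship[1->2]=2 ship[0->1]=4 prod=4 -> inv=[10 14 2]
Step 5: demand=3,sold=2 ship[1->2]=2 ship[0->1]=4 prod=4 -> inv=[10 16 2]
Step 6: demand=3,sold=2 ship[1->2]=2 ship[0->1]=4 prod=4 -> inv=[10 18 2]

10 18 2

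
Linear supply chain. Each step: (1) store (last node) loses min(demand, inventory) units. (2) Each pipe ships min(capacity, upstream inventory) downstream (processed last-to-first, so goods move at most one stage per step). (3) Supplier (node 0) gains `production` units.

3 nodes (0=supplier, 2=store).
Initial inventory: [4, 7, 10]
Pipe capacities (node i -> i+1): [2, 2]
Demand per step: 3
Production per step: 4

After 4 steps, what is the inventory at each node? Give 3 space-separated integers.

Step 1: demand=3,sold=3 ship[1->2]=2 ship[0->1]=2 prod=4 -> inv=[6 7 9]
Step 2: demand=3,sold=3 ship[1->2]=2 ship[0->1]=2 prod=4 -> inv=[8 7 8]
Step 3: demand=3,sold=3 ship[1->2]=2 ship[0->1]=2 prod=4 -> inv=[10 7 7]
Step 4: demand=3,sold=3 ship[1->2]=2 ship[0->1]=2 prod=4 -> inv=[12 7 6]

12 7 6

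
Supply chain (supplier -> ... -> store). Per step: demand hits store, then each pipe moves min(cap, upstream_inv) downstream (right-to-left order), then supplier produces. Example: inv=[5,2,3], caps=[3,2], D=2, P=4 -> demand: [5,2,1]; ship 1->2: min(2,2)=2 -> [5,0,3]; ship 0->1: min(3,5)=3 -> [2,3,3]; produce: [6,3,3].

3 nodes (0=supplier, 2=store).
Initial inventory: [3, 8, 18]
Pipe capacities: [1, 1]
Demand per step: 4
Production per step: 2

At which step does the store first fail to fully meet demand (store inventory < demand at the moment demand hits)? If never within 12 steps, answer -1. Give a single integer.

Step 1: demand=4,sold=4 ship[1->2]=1 ship[0->1]=1 prod=2 -> [4 8 15]
Step 2: demand=4,sold=4 ship[1->2]=1 ship[0->1]=1 prod=2 -> [5 8 12]
Step 3: demand=4,sold=4 ship[1->2]=1 ship[0->1]=1 prod=2 -> [6 8 9]
Step 4: demand=4,sold=4 ship[1->2]=1 ship[0->1]=1 prod=2 -> [7 8 6]
Step 5: demand=4,sold=4 ship[1->2]=1 ship[0->1]=1 prod=2 -> [8 8 3]
Step 6: demand=4,sold=3 ship[1->2]=1 ship[0->1]=1 prod=2 -> [9 8 1]
Step 7: demand=4,sold=1 ship[1->2]=1 ship[0->1]=1 prod=2 -> [10 8 1]
Step 8: demand=4,sold=1 ship[1->2]=1 ship[0->1]=1 prod=2 -> [11 8 1]
Step 9: demand=4,sold=1 ship[1->2]=1 ship[0->1]=1 prod=2 -> [12 8 1]
Step 10: demand=4,sold=1 ship[1->2]=1 ship[0->1]=1 prod=2 -> [13 8 1]
Step 11: demand=4,sold=1 ship[1->2]=1 ship[0->1]=1 prod=2 -> [14 8 1]
Step 12: demand=4,sold=1 ship[1->2]=1 ship[0->1]=1 prod=2 -> [15 8 1]
First stockout at step 6

6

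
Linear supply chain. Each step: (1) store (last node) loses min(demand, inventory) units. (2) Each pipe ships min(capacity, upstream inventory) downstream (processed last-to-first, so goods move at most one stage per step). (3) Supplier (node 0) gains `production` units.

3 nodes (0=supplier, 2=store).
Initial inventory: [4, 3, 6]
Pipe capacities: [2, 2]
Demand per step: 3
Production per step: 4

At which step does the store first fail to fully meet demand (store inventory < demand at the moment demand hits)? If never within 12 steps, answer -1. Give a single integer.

Step 1: demand=3,sold=3 ship[1->2]=2 ship[0->1]=2 prod=4 -> [6 3 5]
Step 2: demand=3,sold=3 ship[1->2]=2 ship[0->1]=2 prod=4 -> [8 3 4]
Step 3: demand=3,sold=3 ship[1->2]=2 ship[0->1]=2 prod=4 -> [10 3 3]
Step 4: demand=3,sold=3 ship[1->2]=2 ship[0->1]=2 prod=4 -> [12 3 2]
Step 5: demand=3,sold=2 ship[1->2]=2 ship[0->1]=2 prod=4 -> [14 3 2]
Step 6: demand=3,sold=2 ship[1->2]=2 ship[0->1]=2 prod=4 -> [16 3 2]
Step 7: demand=3,sold=2 ship[1->2]=2 ship[0->1]=2 prod=4 -> [18 3 2]
Step 8: demand=3,sold=2 ship[1->2]=2 ship[0->1]=2 prod=4 -> [20 3 2]
Step 9: demand=3,sold=2 ship[1->2]=2 ship[0->1]=2 prod=4 -> [22 3 2]
Step 10: demand=3,sold=2 ship[1->2]=2 ship[0->1]=2 prod=4 -> [24 3 2]
Step 11: demand=3,sold=2 ship[1->2]=2 ship[0->1]=2 prod=4 -> [26 3 2]
Step 12: demand=3,sold=2 ship[1->2]=2 ship[0->1]=2 prod=4 -> [28 3 2]
First stockout at step 5

5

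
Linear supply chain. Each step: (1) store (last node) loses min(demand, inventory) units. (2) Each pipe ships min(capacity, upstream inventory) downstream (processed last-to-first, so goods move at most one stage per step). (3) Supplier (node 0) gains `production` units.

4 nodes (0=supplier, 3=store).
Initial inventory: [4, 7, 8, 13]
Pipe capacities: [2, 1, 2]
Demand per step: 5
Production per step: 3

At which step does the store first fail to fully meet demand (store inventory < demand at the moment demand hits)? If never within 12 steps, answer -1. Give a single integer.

Step 1: demand=5,sold=5 ship[2->3]=2 ship[1->2]=1 ship[0->1]=2 prod=3 -> [5 8 7 10]
Step 2: demand=5,sold=5 ship[2->3]=2 ship[1->2]=1 ship[0->1]=2 prod=3 -> [6 9 6 7]
Step 3: demand=5,sold=5 ship[2->3]=2 ship[1->2]=1 ship[0->1]=2 prod=3 -> [7 10 5 4]
Step 4: demand=5,sold=4 ship[2->3]=2 ship[1->2]=1 ship[0->1]=2 prod=3 -> [8 11 4 2]
Step 5: demand=5,sold=2 ship[2->3]=2 ship[1->2]=1 ship[0->1]=2 prod=3 -> [9 12 3 2]
Step 6: demand=5,sold=2 ship[2->3]=2 ship[1->2]=1 ship[0->1]=2 prod=3 -> [10 13 2 2]
Step 7: demand=5,sold=2 ship[2->3]=2 ship[1->2]=1 ship[0->1]=2 prod=3 -> [11 14 1 2]
Step 8: demand=5,sold=2 ship[2->3]=1 ship[1->2]=1 ship[0->1]=2 prod=3 -> [12 15 1 1]
Step 9: demand=5,sold=1 ship[2->3]=1 ship[1->2]=1 ship[0->1]=2 prod=3 -> [13 16 1 1]
Step 10: demand=5,sold=1 ship[2->3]=1 ship[1->2]=1 ship[0->1]=2 prod=3 -> [14 17 1 1]
Step 11: demand=5,sold=1 ship[2->3]=1 ship[1->2]=1 ship[0->1]=2 prod=3 -> [15 18 1 1]
Step 12: demand=5,sold=1 ship[2->3]=1 ship[1->2]=1 ship[0->1]=2 prod=3 -> [16 19 1 1]
First stockout at step 4

4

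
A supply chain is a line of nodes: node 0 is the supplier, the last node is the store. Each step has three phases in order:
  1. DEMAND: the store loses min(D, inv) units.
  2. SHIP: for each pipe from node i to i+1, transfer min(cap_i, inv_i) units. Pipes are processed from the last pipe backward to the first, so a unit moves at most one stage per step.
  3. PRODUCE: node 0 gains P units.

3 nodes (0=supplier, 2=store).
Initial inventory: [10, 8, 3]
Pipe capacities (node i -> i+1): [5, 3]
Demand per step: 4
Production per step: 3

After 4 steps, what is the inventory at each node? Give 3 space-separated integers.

Step 1: demand=4,sold=3 ship[1->2]=3 ship[0->1]=5 prod=3 -> inv=[8 10 3]
Step 2: demand=4,sold=3 ship[1->2]=3 ship[0->1]=5 prod=3 -> inv=[6 12 3]
Step 3: demand=4,sold=3 ship[1->2]=3 ship[0->1]=5 prod=3 -> inv=[4 14 3]
Step 4: demand=4,sold=3 ship[1->2]=3 ship[0->1]=4 prod=3 -> inv=[3 15 3]

3 15 3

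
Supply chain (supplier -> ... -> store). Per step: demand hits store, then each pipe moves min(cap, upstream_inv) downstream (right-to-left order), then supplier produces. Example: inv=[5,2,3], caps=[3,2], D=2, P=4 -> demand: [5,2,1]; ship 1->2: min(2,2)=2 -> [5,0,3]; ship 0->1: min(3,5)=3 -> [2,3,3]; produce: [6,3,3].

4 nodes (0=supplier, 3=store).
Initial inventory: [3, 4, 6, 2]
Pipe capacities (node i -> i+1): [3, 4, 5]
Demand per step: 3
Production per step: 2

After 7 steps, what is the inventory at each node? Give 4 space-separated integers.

Step 1: demand=3,sold=2 ship[2->3]=5 ship[1->2]=4 ship[0->1]=3 prod=2 -> inv=[2 3 5 5]
Step 2: demand=3,sold=3 ship[2->3]=5 ship[1->2]=3 ship[0->1]=2 prod=2 -> inv=[2 2 3 7]
Step 3: demand=3,sold=3 ship[2->3]=3 ship[1->2]=2 ship[0->1]=2 prod=2 -> inv=[2 2 2 7]
Step 4: demand=3,sold=3 ship[2->3]=2 ship[1->2]=2 ship[0->1]=2 prod=2 -> inv=[2 2 2 6]
Step 5: demand=3,sold=3 ship[2->3]=2 ship[1->2]=2 ship[0->1]=2 prod=2 -> inv=[2 2 2 5]
Step 6: demand=3,sold=3 ship[2->3]=2 ship[1->2]=2 ship[0->1]=2 prod=2 -> inv=[2 2 2 4]
Step 7: demand=3,sold=3 ship[2->3]=2 ship[1->2]=2 ship[0->1]=2 prod=2 -> inv=[2 2 2 3]

2 2 2 3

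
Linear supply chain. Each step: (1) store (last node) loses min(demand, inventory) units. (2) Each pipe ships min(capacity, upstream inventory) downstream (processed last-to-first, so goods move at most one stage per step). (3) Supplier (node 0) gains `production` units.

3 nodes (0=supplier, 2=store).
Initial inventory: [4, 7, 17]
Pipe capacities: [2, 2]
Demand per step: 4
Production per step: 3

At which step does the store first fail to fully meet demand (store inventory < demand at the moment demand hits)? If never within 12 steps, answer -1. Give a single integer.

Step 1: demand=4,sold=4 ship[1->2]=2 ship[0->1]=2 prod=3 -> [5 7 15]
Step 2: demand=4,sold=4 ship[1->2]=2 ship[0->1]=2 prod=3 -> [6 7 13]
Step 3: demand=4,sold=4 ship[1->2]=2 ship[0->1]=2 prod=3 -> [7 7 11]
Step 4: demand=4,sold=4 ship[1->2]=2 ship[0->1]=2 prod=3 -> [8 7 9]
Step 5: demand=4,sold=4 ship[1->2]=2 ship[0->1]=2 prod=3 -> [9 7 7]
Step 6: demand=4,sold=4 ship[1->2]=2 ship[0->1]=2 prod=3 -> [10 7 5]
Step 7: demand=4,sold=4 ship[1->2]=2 ship[0->1]=2 prod=3 -> [11 7 3]
Step 8: demand=4,sold=3 ship[1->2]=2 ship[0->1]=2 prod=3 -> [12 7 2]
Step 9: demand=4,sold=2 ship[1->2]=2 ship[0->1]=2 prod=3 -> [13 7 2]
Step 10: demand=4,sold=2 ship[1->2]=2 ship[0->1]=2 prod=3 -> [14 7 2]
Step 11: demand=4,sold=2 ship[1->2]=2 ship[0->1]=2 prod=3 -> [15 7 2]
Step 12: demand=4,sold=2 ship[1->2]=2 ship[0->1]=2 prod=3 -> [16 7 2]
First stockout at step 8

8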